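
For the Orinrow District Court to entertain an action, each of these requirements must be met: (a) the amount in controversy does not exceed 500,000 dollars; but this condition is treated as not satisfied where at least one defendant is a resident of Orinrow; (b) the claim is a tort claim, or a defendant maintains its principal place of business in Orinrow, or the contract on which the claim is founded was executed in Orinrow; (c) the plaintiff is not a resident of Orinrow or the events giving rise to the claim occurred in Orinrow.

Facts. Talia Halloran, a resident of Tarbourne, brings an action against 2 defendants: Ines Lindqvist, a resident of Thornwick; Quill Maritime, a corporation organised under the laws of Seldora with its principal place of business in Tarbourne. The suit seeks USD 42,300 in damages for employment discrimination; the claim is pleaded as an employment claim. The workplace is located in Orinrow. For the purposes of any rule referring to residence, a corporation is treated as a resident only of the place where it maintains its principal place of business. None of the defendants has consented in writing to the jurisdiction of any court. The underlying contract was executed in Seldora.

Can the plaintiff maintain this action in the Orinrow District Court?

No

The Orinrow District Court:
  (a) The amount in controversy is $42,300, within the $500,000 ceiling. And the carve-out is inapplicable — no defendant resides in Orinrow (they reside in Thornwick, Tarbourne). Condition met.
  (b) The claim is an employment claim, not a tort claim; the corporate defendant(s) have their principal place of business in Tarbourne, not Orinrow; the contract was executed in Seldora, not Orinrow — no alternative holds. Fails.
  (c) The plaintiff resides in Tarbourne, which is not Orinrow — that alternative is enough. Satisfied.
  → The court lacks jurisdiction.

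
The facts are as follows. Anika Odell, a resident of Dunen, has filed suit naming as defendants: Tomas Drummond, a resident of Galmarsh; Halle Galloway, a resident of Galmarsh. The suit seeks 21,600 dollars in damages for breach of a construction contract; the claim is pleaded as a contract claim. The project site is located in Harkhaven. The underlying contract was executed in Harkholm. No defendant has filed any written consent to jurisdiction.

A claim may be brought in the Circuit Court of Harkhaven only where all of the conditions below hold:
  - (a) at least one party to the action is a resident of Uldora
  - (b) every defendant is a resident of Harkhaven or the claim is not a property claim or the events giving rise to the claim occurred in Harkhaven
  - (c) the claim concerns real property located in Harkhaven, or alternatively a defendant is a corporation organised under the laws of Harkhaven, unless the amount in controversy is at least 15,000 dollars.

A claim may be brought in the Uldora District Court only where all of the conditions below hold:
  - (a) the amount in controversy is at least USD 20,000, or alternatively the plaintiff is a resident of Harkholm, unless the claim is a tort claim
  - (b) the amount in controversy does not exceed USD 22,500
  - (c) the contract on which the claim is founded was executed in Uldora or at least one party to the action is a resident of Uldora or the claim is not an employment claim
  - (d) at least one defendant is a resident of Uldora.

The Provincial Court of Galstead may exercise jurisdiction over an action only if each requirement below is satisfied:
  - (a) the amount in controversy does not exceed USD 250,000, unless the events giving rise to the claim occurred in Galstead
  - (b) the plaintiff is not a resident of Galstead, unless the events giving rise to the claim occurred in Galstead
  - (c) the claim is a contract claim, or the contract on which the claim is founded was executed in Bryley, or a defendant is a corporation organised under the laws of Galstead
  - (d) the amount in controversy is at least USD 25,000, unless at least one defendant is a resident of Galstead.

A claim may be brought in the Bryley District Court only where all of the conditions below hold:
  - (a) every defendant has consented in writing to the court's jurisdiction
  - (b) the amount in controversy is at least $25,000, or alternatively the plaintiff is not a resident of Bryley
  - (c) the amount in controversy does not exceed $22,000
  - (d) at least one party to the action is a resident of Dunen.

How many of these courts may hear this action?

The Circuit Court of Harkhaven:
  (a) No party resides in Uldora. Not met.
  (b) The claim is a contract claim, not a property claim, which satisfies one of the alternatives. Met.
  (c) The claim does not concern real property; no defendant is a corporation — every alternative fails. However, the amount in controversy is 21,600 dollars, which meets the USD 15,000 floor, so the 'unless' proviso supplies this condition. Met.
  → The court lacks jurisdiction.
The Uldora District Court:
  (a) The amount in controversy is $21,600, which meets the 20,000 dollars floor — that alternative is enough. Condition met.
  (b) The amount in controversy is USD 21,600, within the $22,500 ceiling. Met.
  (c) The claim is a contract claim, not an employment claim, so one alternative holds. Met.
  (d) No defendant resides in Uldora (they reside in Galmarsh, Galmarsh). Not met.
  → No jurisdiction.
The Provincial Court of Galstead:
  (a) The amount in controversy is USD 21,600, within the USD 250,000 ceiling. Condition met.
  (b) The plaintiff resides in Dunen, which is not Galstead. Met.
  (c) The claim is a contract claim, so this disjunct is met. Satisfied.
  (d) The amount in controversy is 21,600 dollars, below the 25,000 dollars floor. Nor does the 'unless' clause help: no defendant resides in Galstead (they reside in Galmarsh, Galmarsh). Condition not met.
  → Not every requirement is met — no jurisdiction.
The Bryley District Court:
  (a) No such written consent has been filed. Not satisfied.
  (b) The plaintiff resides in Dunen, which is not Bryley, which satisfies one of the alternatives. Satisfied.
  (c) The amount in controversy is USD 21,600, within the $22,000 ceiling. Condition met.
  (d) Anika Odell resides in Dunen. Met.
  → No jurisdiction.
No court satisfies all of its conditions.

0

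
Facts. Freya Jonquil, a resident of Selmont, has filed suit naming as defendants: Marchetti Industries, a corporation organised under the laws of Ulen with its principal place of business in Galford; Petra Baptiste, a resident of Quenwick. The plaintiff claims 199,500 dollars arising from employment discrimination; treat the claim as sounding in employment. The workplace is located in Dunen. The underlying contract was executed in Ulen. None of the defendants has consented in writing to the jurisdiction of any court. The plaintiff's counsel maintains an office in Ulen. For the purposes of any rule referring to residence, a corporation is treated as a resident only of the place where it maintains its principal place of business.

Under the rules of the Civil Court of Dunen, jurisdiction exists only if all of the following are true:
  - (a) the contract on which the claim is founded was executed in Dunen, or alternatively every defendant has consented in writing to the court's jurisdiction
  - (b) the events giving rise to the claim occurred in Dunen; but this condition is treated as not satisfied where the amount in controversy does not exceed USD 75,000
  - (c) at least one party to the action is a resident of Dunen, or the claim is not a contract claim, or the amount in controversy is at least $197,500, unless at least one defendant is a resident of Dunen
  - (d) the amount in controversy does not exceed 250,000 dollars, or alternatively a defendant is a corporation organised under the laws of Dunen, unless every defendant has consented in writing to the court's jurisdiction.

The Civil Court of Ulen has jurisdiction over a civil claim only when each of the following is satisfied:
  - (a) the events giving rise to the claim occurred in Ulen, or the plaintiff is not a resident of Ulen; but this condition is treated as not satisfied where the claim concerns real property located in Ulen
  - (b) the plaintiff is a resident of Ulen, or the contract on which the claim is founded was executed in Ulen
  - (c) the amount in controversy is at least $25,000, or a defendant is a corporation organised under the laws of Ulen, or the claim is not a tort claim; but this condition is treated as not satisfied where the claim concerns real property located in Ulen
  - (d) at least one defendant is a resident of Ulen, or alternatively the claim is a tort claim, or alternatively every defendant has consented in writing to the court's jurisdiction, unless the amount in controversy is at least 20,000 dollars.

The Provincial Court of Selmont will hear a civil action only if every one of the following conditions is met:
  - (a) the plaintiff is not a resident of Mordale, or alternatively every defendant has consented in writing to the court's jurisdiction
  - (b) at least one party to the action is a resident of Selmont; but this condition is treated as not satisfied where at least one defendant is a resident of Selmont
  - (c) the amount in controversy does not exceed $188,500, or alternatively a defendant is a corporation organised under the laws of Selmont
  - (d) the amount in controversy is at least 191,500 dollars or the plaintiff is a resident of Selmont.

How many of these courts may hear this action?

The Civil Court of Dunen:
  (a) The contract was executed in Ulen, not Dunen; no such written consent has been filed — none of the alternatives is met. Not met.
  (b) The operative events occurred in Dunen. The carve-out does not apply: the amount in controversy is USD 199,500, above the $75,000 ceiling. Satisfied.
  (c) The claim is an employment claim, not a contract claim, which satisfies one of the alternatives. Condition met.
  (d) The amount in controversy is 199,500 dollars, within the 250,000 dollars ceiling, so this disjunct is met. Met.
  → At least one condition fails; no jurisdiction.
The Civil Court of Ulen:
  (a) The plaintiff resides in Selmont, which is not Ulen, so one alternative holds. The exception is not triggered, since the claim does not concern real property. Condition met.
  (b) The contract was executed in Ulen, so one alternative holds. Satisfied.
  (c) The amount in controversy is $199,500, which meets the $25,000 floor, which satisfies one of the alternatives. The exception is not triggered, since the claim does not concern real property. Met.
  (d) No defendant resides in Ulen (they reside in Galford, Quenwick); the claim is an employment claim, not a tort claim; no such written consent has been filed — none of the alternatives is met. But the amount in controversy is 199,500 dollars, which meets the 20,000 dollars floor, and the 'unless' clause therefore excuses the requirement. Satisfied.
  → Every requirement is satisfied — jurisdiction.
The Provincial Court of Selmont:
  (a) The plaintiff resides in Selmont, which is not Mordale — that alternative is enough. Condition met.
  (b) Freya Jonquil resides in Selmont. The exception is not triggered, since no defendant resides in Selmont (they reside in Galford, Quenwick). Satisfied.
  (c) The amount in controversy is USD 199,500, above the $188,500 ceiling; the corporate defendant(s) are organised in Ulen, not Selmont — no alternative holds. Fails.
  (d) The amount in controversy is 199,500 dollars, which meets the 191,500 dollars floor, which satisfies one of the alternatives. Satisfied.
  → No jurisdiction.
Courts with jurisdiction: the Civil Court of Ulen — 1 in total.

1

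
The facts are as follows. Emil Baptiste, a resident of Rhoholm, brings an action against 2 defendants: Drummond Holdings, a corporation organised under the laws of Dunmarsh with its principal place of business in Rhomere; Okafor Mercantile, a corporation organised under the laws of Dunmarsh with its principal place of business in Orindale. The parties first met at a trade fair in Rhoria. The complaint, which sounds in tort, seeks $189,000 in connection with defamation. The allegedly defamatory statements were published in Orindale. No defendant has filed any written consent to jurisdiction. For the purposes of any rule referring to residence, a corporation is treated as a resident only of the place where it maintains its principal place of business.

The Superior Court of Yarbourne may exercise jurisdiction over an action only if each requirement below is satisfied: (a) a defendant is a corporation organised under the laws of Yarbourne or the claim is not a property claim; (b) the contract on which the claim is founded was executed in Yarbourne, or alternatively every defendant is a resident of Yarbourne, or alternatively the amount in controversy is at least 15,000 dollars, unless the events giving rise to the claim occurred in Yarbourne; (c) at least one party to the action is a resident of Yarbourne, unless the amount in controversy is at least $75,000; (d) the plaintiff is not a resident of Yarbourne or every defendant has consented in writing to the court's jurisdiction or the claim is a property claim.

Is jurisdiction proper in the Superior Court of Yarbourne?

Yes

The Superior Court of Yarbourne:
  (a) The claim is a tort claim, not a property claim, which satisfies one of the alternatives. Condition met.
  (b) The amount in controversy is USD 189,000, which meets the 15,000 dollars floor, so one alternative holds. Condition met.
  (c) No party resides in Yarbourne. But the amount in controversy is USD 189,000, which meets the 75,000 dollars floor, and the 'unless' clause therefore excuses the requirement. Met.
  (d) The plaintiff resides in Rhoholm, which is not Yarbourne, so one alternative holds. Condition met.
  → Jurisdiction lies.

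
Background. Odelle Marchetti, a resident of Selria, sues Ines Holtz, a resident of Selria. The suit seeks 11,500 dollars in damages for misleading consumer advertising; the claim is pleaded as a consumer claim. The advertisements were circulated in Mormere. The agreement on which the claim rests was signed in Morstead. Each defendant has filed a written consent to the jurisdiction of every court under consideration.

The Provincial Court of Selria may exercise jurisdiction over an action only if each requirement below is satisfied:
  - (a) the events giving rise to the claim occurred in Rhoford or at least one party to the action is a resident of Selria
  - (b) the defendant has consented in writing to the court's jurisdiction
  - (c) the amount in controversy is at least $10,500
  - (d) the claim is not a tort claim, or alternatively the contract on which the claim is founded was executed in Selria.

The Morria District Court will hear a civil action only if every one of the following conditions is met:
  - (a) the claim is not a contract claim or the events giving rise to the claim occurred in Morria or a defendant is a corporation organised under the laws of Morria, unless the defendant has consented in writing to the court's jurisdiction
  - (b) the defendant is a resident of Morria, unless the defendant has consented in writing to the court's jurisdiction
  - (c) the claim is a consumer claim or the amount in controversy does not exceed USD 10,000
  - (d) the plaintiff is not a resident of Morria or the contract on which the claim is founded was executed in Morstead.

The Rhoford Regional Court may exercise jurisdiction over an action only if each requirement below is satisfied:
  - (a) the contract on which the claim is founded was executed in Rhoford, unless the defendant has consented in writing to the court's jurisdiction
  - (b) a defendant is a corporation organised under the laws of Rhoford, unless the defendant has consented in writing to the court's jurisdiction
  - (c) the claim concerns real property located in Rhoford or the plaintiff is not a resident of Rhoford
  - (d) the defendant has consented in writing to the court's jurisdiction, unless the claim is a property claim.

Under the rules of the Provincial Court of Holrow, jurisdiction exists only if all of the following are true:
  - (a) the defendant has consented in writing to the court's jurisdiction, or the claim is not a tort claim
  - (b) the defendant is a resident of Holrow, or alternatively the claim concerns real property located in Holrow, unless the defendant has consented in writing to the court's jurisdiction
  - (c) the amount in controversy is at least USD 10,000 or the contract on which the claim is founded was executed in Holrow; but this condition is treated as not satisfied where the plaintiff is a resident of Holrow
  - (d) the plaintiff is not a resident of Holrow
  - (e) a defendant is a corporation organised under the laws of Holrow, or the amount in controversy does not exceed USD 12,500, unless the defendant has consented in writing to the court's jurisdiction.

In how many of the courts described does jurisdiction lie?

4

The Provincial Court of Selria:
  (a) Odelle Marchetti resides in Selria — that alternative is enough. Condition met.
  (b) Every defendant has filed written consent. Satisfied.
  (c) The amount in controversy is $11,500, which meets the $10,500 floor. Condition met.
  (d) The claim is a consumer claim, not a tort claim, so one alternative holds. Satisfied.
  → All conditions met; jurisdiction exists.
The Morria District Court:
  (a) The claim is a consumer claim, not a contract claim, which satisfies one of the alternatives. Condition met.
  (b) The defendant resides in Selria, not Morria. However, every defendant has filed written consent, so the 'unless' proviso supplies this condition. Satisfied.
  (c) The claim is a consumer claim, which satisfies one of the alternatives. Condition met.
  (d) The plaintiff resides in Selria, which is not Morria, so this disjunct is met. Satisfied.
  → Jurisdiction lies.
The Rhoford Regional Court:
  (a) The contract was executed in Morstead, not Rhoford. But every defendant has filed written consent, and the 'unless' clause therefore excuses the requirement. Satisfied.
  (b) No defendant is a corporation. But every defendant has filed written consent, and the 'unless' clause therefore excuses the requirement. Satisfied.
  (c) The plaintiff resides in Selria, which is not Rhoford, which satisfies one of the alternatives. Condition met.
  (d) Every defendant has filed written consent. Condition met.
  → All conditions met; jurisdiction exists.
The Provincial Court of Holrow:
  (a) Every defendant has filed written consent, so this disjunct is met. Met.
  (b) The defendant resides in Selria, not Holrow; the claim does not concern real property — no alternative holds. But every defendant has filed written consent, and the 'unless' clause therefore excuses the requirement. Met.
  (c) The amount in controversy is USD 11,500, which meets the 10,000 dollars floor, which satisfies one of the alternatives. The exception is not triggered, since the plaintiff resides in Selria, not Holrow. Condition met.
  (d) The plaintiff resides in Selria, which is not Holrow. Condition met.
  (e) The amount in controversy is $11,500, within the 12,500 dollars ceiling, which satisfies one of the alternatives. Met.
  → Every requirement is satisfied — jurisdiction.
Courts with jurisdiction: the Provincial Court of Selria, the Morria District Court, the Rhoford Regional Court, the Provincial Court of Holrow — 4 in total.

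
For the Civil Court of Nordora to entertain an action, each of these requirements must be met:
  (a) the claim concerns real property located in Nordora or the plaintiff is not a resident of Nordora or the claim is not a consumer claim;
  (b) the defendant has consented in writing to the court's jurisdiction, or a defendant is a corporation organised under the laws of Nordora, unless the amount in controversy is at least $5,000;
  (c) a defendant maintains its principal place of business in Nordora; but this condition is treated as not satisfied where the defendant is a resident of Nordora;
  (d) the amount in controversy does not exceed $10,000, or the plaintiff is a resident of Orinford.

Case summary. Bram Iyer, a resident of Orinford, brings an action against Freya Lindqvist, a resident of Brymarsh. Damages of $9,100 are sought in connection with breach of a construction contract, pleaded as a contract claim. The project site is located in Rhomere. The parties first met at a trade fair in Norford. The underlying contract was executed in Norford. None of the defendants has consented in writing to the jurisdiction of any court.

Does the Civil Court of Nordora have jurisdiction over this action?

No

The Civil Court of Nordora:
  (a) The plaintiff resides in Orinford, which is not Nordora, which satisfies one of the alternatives. Condition met.
  (b) No such written consent has been filed; no defendant is a corporation — none of the alternatives is met. But the amount in controversy is 9,100 dollars, which meets the 5,000 dollars floor, and the 'unless' clause therefore excuses the requirement. Satisfied.
  (c) No defendant is a corporation. Not met.
  (d) The amount in controversy is USD 9,100, within the USD 10,000 ceiling, so one alternative holds. Satisfied.
  → Not every requirement is met — no jurisdiction.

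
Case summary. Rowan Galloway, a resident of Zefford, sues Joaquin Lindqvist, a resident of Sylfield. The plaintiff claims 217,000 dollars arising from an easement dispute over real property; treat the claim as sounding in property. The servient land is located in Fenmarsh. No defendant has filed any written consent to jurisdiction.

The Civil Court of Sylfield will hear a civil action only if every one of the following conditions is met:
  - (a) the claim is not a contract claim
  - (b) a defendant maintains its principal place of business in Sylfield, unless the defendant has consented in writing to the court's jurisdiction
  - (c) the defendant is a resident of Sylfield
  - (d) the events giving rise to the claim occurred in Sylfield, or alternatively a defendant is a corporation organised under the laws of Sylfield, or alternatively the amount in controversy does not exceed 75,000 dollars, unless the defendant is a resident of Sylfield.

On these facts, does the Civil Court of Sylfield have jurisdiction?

The Civil Court of Sylfield:
  (a) The claim is a property claim, not a contract claim. Satisfied.
  (b) No defendant is a corporation. And no such written consent has been filed, so the proviso does not save it. Not satisfied.
  (c) The defendant resides in Sylfield. Condition met.
  (d) The operative events occurred in Fenmarsh, not Sylfield; no defendant is a corporation; the amount in controversy is USD 217,000, above the $75,000 ceiling — every alternative fails. The proviso rescues it, though: the defendant resides in Sylfield. Satisfied.
  → No jurisdiction.

No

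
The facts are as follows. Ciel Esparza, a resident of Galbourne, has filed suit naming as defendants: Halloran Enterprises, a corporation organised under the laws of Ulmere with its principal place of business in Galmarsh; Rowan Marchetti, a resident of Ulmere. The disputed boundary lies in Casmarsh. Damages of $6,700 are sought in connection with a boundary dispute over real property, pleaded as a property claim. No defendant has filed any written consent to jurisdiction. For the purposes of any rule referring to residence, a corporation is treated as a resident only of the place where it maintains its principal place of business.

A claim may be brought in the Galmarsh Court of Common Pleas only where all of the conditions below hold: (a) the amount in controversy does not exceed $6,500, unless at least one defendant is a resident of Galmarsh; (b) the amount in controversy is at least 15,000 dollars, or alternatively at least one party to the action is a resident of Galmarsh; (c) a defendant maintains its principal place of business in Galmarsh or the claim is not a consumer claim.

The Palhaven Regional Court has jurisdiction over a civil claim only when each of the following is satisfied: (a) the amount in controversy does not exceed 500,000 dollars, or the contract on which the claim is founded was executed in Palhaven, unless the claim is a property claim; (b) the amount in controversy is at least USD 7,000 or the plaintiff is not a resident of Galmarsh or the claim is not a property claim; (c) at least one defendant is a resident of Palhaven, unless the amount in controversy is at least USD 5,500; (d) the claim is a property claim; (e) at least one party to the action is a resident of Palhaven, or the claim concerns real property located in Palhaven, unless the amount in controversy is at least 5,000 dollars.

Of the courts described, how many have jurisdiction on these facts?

The Galmarsh Court of Common Pleas:
  (a) The amount in controversy is $6,700, above the 6,500 dollars ceiling. However, Halloran Enterprises resides in Galmarsh, so the 'unless' proviso supplies this condition. Met.
  (b) Halloran Enterprises resides in Galmarsh, which satisfies one of the alternatives. Condition met.
  (c) Halloran Enterprises has its principal place of business in Galmarsh, which satisfies one of the alternatives. Met.
  → Every requirement is satisfied — jurisdiction.
The Palhaven Regional Court:
  (a) The amount in controversy is USD 6,700, within the 500,000 dollars ceiling, so this disjunct is met. Condition met.
  (b) The plaintiff resides in Galbourne, which is not Galmarsh, which satisfies one of the alternatives. Satisfied.
  (c) No defendant resides in Palhaven (they reside in Galmarsh, Ulmere). The proviso rescues it, though: the amount in controversy is USD 6,700, which meets the USD 5,500 floor. Met.
  (d) The claim is a property claim. Satisfied.
  (e) No party resides in Palhaven; the property lies in Casmarsh, not Palhaven — no alternative holds. The proviso rescues it, though: the amount in controversy is $6,700, which meets the $5,000 floor. Condition met.
  → The court has jurisdiction.
Courts with jurisdiction: the Galmarsh Court of Common Pleas, the Palhaven Regional Court — 2 in total.

2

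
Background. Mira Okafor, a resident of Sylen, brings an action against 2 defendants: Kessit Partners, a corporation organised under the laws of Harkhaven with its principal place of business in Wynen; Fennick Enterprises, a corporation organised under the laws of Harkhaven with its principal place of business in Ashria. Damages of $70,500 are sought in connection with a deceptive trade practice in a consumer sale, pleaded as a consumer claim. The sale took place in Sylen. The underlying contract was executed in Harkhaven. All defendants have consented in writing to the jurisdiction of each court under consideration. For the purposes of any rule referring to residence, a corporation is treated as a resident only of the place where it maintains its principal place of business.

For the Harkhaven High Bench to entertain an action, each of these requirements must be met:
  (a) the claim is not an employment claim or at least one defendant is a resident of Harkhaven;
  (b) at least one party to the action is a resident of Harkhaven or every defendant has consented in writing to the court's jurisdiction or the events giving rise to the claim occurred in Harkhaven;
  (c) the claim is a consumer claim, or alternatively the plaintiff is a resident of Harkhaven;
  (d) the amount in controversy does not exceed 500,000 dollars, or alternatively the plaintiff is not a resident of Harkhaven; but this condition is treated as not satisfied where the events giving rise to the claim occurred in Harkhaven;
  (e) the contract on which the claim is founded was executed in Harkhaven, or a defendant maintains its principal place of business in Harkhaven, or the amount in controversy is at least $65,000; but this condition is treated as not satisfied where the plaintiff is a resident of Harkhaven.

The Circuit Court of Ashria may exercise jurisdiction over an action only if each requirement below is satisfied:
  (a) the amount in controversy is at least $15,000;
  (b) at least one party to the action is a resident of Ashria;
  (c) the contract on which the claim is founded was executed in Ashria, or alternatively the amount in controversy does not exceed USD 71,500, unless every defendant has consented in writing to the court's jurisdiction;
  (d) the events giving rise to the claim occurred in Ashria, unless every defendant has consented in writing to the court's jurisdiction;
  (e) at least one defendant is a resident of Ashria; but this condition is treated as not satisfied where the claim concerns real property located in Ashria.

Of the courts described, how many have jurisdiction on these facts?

2

The Harkhaven High Bench:
  (a) The claim is a consumer claim, not an employment claim, so this disjunct is met. Met.
  (b) Every defendant has filed written consent — that alternative is enough. Condition met.
  (c) The claim is a consumer claim, so one alternative holds. Met.
  (d) The amount in controversy is USD 70,500, within the USD 500,000 ceiling — that alternative is enough. The carve-out does not apply: the operative events occurred in Sylen, not Harkhaven. Condition met.
  (e) The contract was executed in Harkhaven, which satisfies one of the alternatives. And the carve-out is inapplicable — the plaintiff resides in Sylen, not Harkhaven. Condition met.
  → All conditions met; jurisdiction exists.
The Circuit Court of Ashria:
  (a) The amount in controversy is $70,500, which meets the USD 15,000 floor. Met.
  (b) Fennick Enterprises resides in Ashria. Met.
  (c) The amount in controversy is USD 70,500, within the USD 71,500 ceiling, so this disjunct is met. Met.
  (d) The operative events occurred in Sylen, not Ashria. However, every defendant has filed written consent, so the 'unless' proviso supplies this condition. Condition met.
  (e) Fennick Enterprises resides in Ashria. The exception is not triggered, since the claim does not concern real property. Condition met.
  → Every requirement is satisfied — jurisdiction.
Courts with jurisdiction: the Harkhaven High Bench, the Circuit Court of Ashria — 2 in total.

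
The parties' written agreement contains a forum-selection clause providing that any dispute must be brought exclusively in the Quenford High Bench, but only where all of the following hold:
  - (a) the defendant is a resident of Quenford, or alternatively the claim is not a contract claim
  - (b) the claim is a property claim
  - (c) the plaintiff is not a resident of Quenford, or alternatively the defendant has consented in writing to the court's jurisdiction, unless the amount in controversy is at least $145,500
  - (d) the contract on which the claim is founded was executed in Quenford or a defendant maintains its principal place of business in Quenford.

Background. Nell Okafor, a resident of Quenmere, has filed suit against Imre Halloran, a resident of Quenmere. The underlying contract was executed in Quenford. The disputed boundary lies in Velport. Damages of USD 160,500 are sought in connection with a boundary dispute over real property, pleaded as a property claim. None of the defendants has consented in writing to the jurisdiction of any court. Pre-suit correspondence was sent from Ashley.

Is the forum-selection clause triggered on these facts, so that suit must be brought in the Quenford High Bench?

Yes

The Quenford High Bench:
  (a) The claim is a property claim, not a contract claim, so this disjunct is met. Met.
  (b) The claim is a property claim. Condition met.
  (c) The plaintiff resides in Quenmere, which is not Quenford — that alternative is enough. Met.
  (d) The contract was executed in Quenford, which satisfies one of the alternatives. Satisfied.
  → Forum clause is triggered.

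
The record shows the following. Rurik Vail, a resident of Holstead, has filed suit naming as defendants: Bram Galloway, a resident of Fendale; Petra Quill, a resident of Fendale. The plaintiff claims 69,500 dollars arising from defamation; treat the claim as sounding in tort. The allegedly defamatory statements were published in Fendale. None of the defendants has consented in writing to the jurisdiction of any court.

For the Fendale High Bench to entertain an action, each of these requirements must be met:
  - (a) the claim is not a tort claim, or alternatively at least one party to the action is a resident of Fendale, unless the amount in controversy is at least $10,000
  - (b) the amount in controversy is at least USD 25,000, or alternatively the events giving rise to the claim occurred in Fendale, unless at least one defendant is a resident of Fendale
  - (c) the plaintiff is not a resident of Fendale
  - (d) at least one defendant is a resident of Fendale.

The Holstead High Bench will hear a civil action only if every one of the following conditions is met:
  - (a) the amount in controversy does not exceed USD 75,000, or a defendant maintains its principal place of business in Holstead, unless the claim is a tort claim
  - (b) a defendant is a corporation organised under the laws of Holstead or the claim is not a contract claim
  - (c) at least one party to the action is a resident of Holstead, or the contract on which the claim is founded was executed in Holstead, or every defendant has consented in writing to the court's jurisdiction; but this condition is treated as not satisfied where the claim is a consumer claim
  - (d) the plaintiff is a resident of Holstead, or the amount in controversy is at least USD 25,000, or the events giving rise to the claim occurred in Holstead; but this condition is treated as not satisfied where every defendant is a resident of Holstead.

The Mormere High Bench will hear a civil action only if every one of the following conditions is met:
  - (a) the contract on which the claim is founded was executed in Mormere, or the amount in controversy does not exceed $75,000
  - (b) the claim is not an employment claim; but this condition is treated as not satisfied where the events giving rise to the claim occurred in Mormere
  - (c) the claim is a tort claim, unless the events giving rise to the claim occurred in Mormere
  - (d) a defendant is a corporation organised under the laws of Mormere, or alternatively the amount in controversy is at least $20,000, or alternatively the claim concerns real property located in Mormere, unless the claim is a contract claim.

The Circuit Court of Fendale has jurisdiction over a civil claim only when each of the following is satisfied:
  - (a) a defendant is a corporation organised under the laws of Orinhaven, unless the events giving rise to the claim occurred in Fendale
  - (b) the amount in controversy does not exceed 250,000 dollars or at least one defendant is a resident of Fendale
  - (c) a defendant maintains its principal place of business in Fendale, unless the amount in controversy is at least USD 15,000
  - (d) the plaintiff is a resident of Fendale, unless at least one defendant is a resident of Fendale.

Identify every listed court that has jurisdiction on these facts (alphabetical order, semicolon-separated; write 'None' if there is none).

The Fendale High Bench:
  (a) Bram Galloway resides in Fendale, so one alternative holds. Met.
  (b) The amount in controversy is $69,500, which meets the 25,000 dollars floor, so one alternative holds. Met.
  (c) The plaintiff resides in Holstead, which is not Fendale. Satisfied.
  (d) Bram Galloway resides in Fendale. Met.
  → Every requirement is satisfied — jurisdiction.
The Holstead High Bench:
  (a) The amount in controversy is $69,500, within the $75,000 ceiling, so one alternative holds. Met.
  (b) The claim is a tort claim, not a contract claim — that alternative is enough. Condition met.
  (c) Rurik Vail resides in Holstead, so one alternative holds. And the carve-out is inapplicable — the claim is a tort claim, not a consumer claim. Met.
  (d) The plaintiff resides in Holstead, which satisfies one of the alternatives. The exception is not triggered, since the defendants reside as follows — Bram Galloway in Fendale, Petra Quill in Fendale — not all in Holstead. Condition met.
  → The court has jurisdiction.
The Mormere High Bench:
  (a) The amount in controversy is USD 69,500, within the 75,000 dollars ceiling, so one alternative holds. Condition met.
  (b) The claim is a tort claim, not an employment claim. The carve-out does not apply: the operative events occurred in Fendale, not Mormere. Met.
  (c) The claim is a tort claim. Met.
  (d) The amount in controversy is USD 69,500, which meets the 20,000 dollars floor, so this disjunct is met. Met.
  → All conditions met; jurisdiction exists.
The Circuit Court of Fendale:
  (a) No defendant is a corporation. However, the operative events occurred in Fendale, so the 'unless' proviso supplies this condition. Satisfied.
  (b) The amount in controversy is 69,500 dollars, within the 250,000 dollars ceiling — that alternative is enough. Condition met.
  (c) No defendant is a corporation. But the amount in controversy is 69,500 dollars, which meets the 15,000 dollars floor, and the 'unless' clause therefore excuses the requirement. Satisfied.
  (d) The plaintiff resides in Holstead, not Fendale. But Bram Galloway resides in Fendale, and the 'unless' clause therefore excuses the requirement. Condition met.
  → Jurisdiction lies.

the Circuit Court of Fendale; the Fendale High Bench; the Holstead High Bench; the Mormere High Bench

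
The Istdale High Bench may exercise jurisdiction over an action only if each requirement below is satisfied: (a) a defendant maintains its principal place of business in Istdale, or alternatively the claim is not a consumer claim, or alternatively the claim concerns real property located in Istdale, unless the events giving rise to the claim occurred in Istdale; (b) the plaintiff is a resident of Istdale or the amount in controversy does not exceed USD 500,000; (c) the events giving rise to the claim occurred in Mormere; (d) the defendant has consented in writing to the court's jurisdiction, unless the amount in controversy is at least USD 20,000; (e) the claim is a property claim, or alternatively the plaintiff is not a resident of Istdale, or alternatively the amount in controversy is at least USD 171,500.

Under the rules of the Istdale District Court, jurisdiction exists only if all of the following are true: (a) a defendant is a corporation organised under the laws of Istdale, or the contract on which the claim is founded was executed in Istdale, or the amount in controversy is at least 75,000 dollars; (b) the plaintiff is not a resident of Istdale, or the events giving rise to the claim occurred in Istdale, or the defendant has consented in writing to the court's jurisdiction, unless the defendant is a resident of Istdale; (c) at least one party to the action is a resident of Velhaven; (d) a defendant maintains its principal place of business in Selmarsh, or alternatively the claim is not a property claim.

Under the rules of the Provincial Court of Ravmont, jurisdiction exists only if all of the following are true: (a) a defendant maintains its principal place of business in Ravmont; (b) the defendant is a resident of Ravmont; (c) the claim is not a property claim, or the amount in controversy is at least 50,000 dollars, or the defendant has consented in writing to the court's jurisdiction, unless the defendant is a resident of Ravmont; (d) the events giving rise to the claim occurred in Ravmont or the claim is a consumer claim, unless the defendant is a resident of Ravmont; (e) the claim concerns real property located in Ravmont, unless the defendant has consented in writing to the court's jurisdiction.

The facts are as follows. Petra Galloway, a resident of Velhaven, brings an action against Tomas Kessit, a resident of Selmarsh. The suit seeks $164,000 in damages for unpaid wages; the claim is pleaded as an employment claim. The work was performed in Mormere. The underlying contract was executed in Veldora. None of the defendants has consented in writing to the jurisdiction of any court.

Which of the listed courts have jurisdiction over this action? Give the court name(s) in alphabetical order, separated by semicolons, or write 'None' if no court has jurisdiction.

the Istdale District Court; the Istdale High Bench

The Istdale High Bench:
  (a) The claim is an employment claim, not a consumer claim, which satisfies one of the alternatives. Condition met.
  (b) The amount in controversy is $164,000, within the USD 500,000 ceiling — that alternative is enough. Met.
  (c) The operative events occurred in Mormere. Satisfied.
  (d) No such written consent has been filed. But the amount in controversy is 164,000 dollars, which meets the $20,000 floor, and the 'unless' clause therefore excuses the requirement. Satisfied.
  (e) The plaintiff resides in Velhaven, which is not Istdale — that alternative is enough. Met.
  → Every requirement is satisfied — jurisdiction.
The Istdale District Court:
  (a) The amount in controversy is 164,000 dollars, which meets the USD 75,000 floor, which satisfies one of the alternatives. Met.
  (b) The plaintiff resides in Velhaven, which is not Istdale, so one alternative holds. Met.
  (c) Petra Galloway resides in Velhaven. Met.
  (d) The claim is an employment claim, not a property claim, which satisfies one of the alternatives. Met.
  → The court has jurisdiction.
The Provincial Court of Ravmont:
  (a) No defendant is a corporation. Not satisfied.
  (b) The defendant resides in Selmarsh, not Ravmont. Not satisfied.
  (c) The claim is an employment claim, not a property claim — that alternative is enough. Met.
  (d) The operative events occurred in Mormere, not Ravmont; the claim is an employment claim, not a consumer claim — no alternative holds. Nor does the 'unless' clause help: the defendant resides in Selmarsh, not Ravmont. Not satisfied.
  (e) The claim does not concern real property. Nor does the 'unless' clause help: no such written consent has been filed. Fails.
  → At least one condition fails; no jurisdiction.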